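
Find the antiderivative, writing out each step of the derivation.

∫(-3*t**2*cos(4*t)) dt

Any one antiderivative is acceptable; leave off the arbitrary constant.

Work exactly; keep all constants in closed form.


Step 1. Integrate ∫(-3*t**2*cos(4*t)) dt by parts with u = t**2, dv = (-3*cos(4*t)) dt, so v = -3*sin(4*t)/4: now -3*t**2*sin(4*t)/4 + ∫(3*t*sin(4*t)/2) dt.
Step 2. Integrate ∫(3*t*sin(4*t)/2) dt by parts with u = t, dv = (3*sin(4*t)/2) dt, so v = -3*cos(4*t)/8: now -3*t**2*sin(4*t)/4 - 3*t*cos(4*t)/8 + ∫(3*cos(4*t)/8) dt.
Step 3. Evaluate the standard form: now -3*t**2*sin(4*t)/4 - 3*t*cos(4*t)/8 + 3*sin(4*t)/32.
Answer: -3*t**2*sin(4*t)/4 - 3*t*cos(4*t)/8 + 3*sin(4*t)/32.


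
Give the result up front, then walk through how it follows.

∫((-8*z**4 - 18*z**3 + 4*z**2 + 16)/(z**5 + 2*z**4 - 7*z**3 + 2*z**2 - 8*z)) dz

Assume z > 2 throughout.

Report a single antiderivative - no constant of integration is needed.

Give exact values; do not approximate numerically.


The answer is -2*log(z) - 4*log(z - 2) - 2*log(z + 4) - 2*atan(z).
Step 1. Decompose ∫((-8*z**4 - 18*z**3 + 4*z**2 + 16)/(z**5 + 2*z**4 - 7*z**3 + 2*z**2 - 8*z)) dz by partial fractions, (-8*z**4 - 18*z**3 + 4*z**2 + 16)/(z**5 + 2*z**4 - 7*z**3 + 2*z**2 - 8*z) = -2/(z**2 + 1) - 2/(z + 4) - 4/(z - 2) - 2/z: now ∫(-2/z) dz + ∫(-4/(z - 2)) dz + ∫(-2/(z + 4)) dz + ∫(-2/(z**2 + 1)) dz.
Step 2. Evaluate the standard form [assuming z > 2]: now -4*log(z - 2) + ∫(-2/z) dz + ∫(-2/(z + 4)) dz + ∫(-2/(z**2 + 1)) dz.
Step 3. Evaluate the standard form [assuming z > 0]: now -2*log(z) - 4*log(z - 2) + ∫(-2/(z + 4)) dz + ∫(-2/(z**2 + 1)) dz.
Step 4. Evaluate the standard form [assuming z > -4]: now -2*log(z) - 4*log(z - 2) - 2*log(z + 4) + ∫(-2/(z**2 + 1)) dz.
Step 5. Evaluate the standard form: now -2*log(z) - 4*log(z - 2) - 2*log(z + 4) - 2*atan(z).
Answer: -2*log(z) - 4*log(z - 2) - 2*log(z + 4) - 2*atan(z).


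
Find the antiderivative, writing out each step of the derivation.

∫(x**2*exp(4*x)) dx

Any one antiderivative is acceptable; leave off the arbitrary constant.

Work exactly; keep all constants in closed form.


Step 1. Integrate ∫(x**2*exp(4*x)) dx by parts with u = x**2, dv = (exp(4*x)) dx, so v = exp(4*x)/4: now x**2*exp(4*x)/4 + ∫(-x*exp(4*x)/2) dx.
Step 2. Integrate ∫(-x*exp(4*x)/2) dx by parts with u = x, dv = (-exp(4*x)/2) dx, so v = -exp(4*x)/8: now x**2*exp(4*x)/4 - x*exp(4*x)/8 + ∫(exp(4*x)/8) dx.
Step 3. Evaluate the standard form: now x**2*exp(4*x)/4 - x*exp(4*x)/8 + exp(4*x)/32.
Answer: x**2*exp(4*x)/4 - x*exp(4*x)/8 + exp(4*x)/32.


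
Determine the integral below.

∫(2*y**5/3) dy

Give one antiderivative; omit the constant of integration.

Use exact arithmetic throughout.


Answer: y**6/9.


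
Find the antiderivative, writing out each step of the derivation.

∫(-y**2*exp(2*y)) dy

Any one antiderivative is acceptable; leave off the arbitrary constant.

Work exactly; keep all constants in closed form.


Step 1. Integrate ∫(-y**2*exp(2*y)) dy by parts with u = y**2, dv = (-exp(2*y)) dy, so v = -exp(2*y)/2: now -y**2*exp(2*y)/2 + ∫(y*exp(2*y)) dy.
Step 2. Integrate ∫(y*exp(2*y)) dy by parts with u = y, dv = (exp(2*y)) dy, so v = exp(2*y)/2: now -y**2*exp(2*y)/2 + y*exp(2*y)/2 + ∫(-exp(2*y)/2) dy.
Step 3. Evaluate the standard form: now -y**2*exp(2*y)/2 + y*exp(2*y)/2 - exp(2*y)/4.
Answer: -y**2*exp(2*y)/2 + y*exp(2*y)/2 - exp(2*y)/4.


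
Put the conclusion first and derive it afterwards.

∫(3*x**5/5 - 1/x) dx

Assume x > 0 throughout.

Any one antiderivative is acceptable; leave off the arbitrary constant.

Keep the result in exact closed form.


The answer is x**6/10 - log(x).
Step 1. Rewrite: now ∫(-1/x) dx + ∫(3*x**5/5) dx.
Step 2. Evaluate the standard form [assuming x > 0]: now -log(x) + ∫(3*x**5/5) dx.
Step 3. Evaluate the standard form: now x**6/10 - log(x).
Answer: x**6/10 - log(x).


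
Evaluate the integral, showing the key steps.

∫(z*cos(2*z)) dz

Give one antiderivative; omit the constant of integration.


Step 1. Integrate ∫(z*cos(2*z)) dz by parts with u = z, dv = (cos(2*z)) dz, so v = sin(2*z)/2: now z*sin(2*z)/2 + ∫(-sin(2*z)/2) dz.
Step 2. Evaluate the standard form: now z*sin(2*z)/2 + cos(2*z)/4.
Answer: z*sin(2*z)/2 + cos(2*z)/4.


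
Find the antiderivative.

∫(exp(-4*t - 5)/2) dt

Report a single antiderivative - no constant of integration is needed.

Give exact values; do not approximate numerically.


Answer: -exp(-4*t - 5)/8.


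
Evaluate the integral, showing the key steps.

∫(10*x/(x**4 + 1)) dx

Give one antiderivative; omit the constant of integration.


Step 1. Substitute u = x**2, turning ∫(10*x/(x**4 + 1)) dx into ∫(5/(u**2 + 1)) du: now ∫(5/(u**2 + 1)) du.
Step 2. Evaluate the standard form: now 5*atan(u).
Step 3. Substitute back u = x**2: now 5*atan(x**2).
Answer: 5*atan(x**2).


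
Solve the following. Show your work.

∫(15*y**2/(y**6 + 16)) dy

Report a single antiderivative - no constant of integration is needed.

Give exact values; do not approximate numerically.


Step 1. Substitute u = y**3, turning ∫(15*y**2/(y**6 + 16)) dy into ∫(5/(u**2 + 16)) du: now ∫(5/(u**2 + 16)) du.
Step 2. Evaluate the standard form: now 5*atan(u/4)/4.
Step 3. Substitute back u = y**3: now 5*atan(y**3/4)/4.
Answer: 5*atan(y**3/4)/4.


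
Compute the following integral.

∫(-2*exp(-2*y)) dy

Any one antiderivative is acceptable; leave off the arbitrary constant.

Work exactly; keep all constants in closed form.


Answer: exp(-2*y).


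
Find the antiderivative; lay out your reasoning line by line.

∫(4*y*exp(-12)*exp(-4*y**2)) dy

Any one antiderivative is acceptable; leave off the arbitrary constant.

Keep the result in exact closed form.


Step 1. Substitute u = y**2 + 3, turning ∫(4*y*exp(-12)*exp(-4*y**2)) dy into ∫(2*exp(-4*u)) du: now ∫(2*exp(-4*u)) du.
Step 2. Evaluate the standard form: now -exp(-4*u)/2.
Step 3. Substitute back u = y**2 + 3: now -exp(-4*y**2 - 12)/2.
Answer: -exp(-4*y**2 - 12)/2.


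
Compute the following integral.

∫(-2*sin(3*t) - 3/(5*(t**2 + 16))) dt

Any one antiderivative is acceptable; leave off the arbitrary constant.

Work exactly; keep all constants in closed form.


Answer: 2*cos(3*t)/3 - 3*atan(t/4)/20.


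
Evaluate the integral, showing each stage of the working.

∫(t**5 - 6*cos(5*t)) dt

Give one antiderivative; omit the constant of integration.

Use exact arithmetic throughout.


Step 1. Rewrite: now ∫(t**5) dt + ∫(-6*cos(5*t)) dt.
Step 2. Evaluate the standard form: now t**6/6 + ∫(-6*cos(5*t)) dt.
Step 3. Evaluate the standard form: now t**6/6 - 6*sin(5*t)/5.
Answer: t**6/6 - 6*sin(5*t)/5.


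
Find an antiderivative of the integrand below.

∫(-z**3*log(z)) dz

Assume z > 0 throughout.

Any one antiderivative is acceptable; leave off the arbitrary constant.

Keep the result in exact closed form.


Answer: -z**4*log(z)/4 + z**4/16.


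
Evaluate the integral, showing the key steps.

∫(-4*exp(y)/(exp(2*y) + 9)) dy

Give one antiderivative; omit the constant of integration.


Step 1. Substitute u = exp(y), turning ∫(-4*exp(y)/(exp(2*y) + 9)) dy into ∫(-4/(u**2 + 9)) du: now ∫(-4/(u**2 + 9)) du.
Step 2. Evaluate the standard form: now -4*atan(u/3)/3.
Step 3. Substitute back u = exp(y): now -4*atan(exp(y)/3)/3.
Answer: -4*atan(exp(y)/3)/3.


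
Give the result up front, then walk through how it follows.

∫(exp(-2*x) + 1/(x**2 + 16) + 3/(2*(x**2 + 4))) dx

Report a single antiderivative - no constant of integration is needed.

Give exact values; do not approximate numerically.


The answer is atan(x/4)/4 + 3*atan(x/2)/4 - exp(-2*x)/2.
Step 1. Rewrite: now ∫(3/(2*(x**2 + 4))) dx + ∫(1/(x**2 + 16)) dx + ∫(exp(-2*x)) dx.
Step 2. Evaluate the standard form: now ∫(3/(2*(x**2 + 4))) dx + ∫(1/(x**2 + 16)) dx - exp(-2*x)/2.
Step 3. Evaluate the standard form: now atan(x/4)/4 + ∫(3/(2*(x**2 + 4))) dx - exp(-2*x)/2.
Step 4. Evaluate the standard form: now atan(x/4)/4 + 3*atan(x/2)/4 - exp(-2*x)/2.
Answer: atan(x/4)/4 + 3*atan(x/2)/4 - exp(-2*x)/2.


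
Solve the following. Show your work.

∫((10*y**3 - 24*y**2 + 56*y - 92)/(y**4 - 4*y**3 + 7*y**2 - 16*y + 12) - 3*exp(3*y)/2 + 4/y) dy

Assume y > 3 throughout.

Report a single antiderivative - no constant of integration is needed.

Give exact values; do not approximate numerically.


Step 1. Rewrite: now ∫(4/y) dy + ∫((10*y**3 - 24*y**2 + 56*y - 92)/(y**4 - 4*y**3 + 7*y**2 - 16*y + 12)) dy + ∫(-3*exp(3*y)/2) dy.
Step 2. Evaluate the standard form [assuming y > 0]: now 4*log(y) + ∫((10*y**3 - 24*y**2 + 56*y - 92)/(y**4 - 4*y**3 + 7*y**2 - 16*y + 12)) dy + ∫(-3*exp(3*y)/2) dy.
Step 3. Decompose ∫((10*y**3 - 24*y**2 + 56*y - 92)/(y**4 - 4*y**3 + 7*y**2 - 16*y + 12)) dy by partial fractions, (10*y**3 - 24*y**2 + 56*y - 92)/(y**4 - 4*y**3 + 7*y**2 - 16*y + 12) = -4/(y**2 + 4) + 5/(y - 1) + 5/(y - 3): now 4*log(y) + ∫(5/(y - 3)) dy + ∫(5/(y - 1)) dy + ∫(-4/(y**2 + 4)) dy + ∫(-3*exp(3*y)/2) dy.
Step 4. Evaluate the standard form [assuming y > 1]: now 4*log(y) + 5*log(y - 1) + ∫(5/(y - 3)) dy + ∫(-4/(y**2 + 4)) dy + ∫(-3*exp(3*y)/2) dy.
Step 5. Evaluate the standard form [assuming y > 3]: now 4*log(y) + 5*log(y - 3) + 5*log(y - 1) + ∫(-4/(y**2 + 4)) dy + ∫(-3*exp(3*y)/2) dy.
Step 6. Evaluate the standard form: now 4*log(y) + 5*log(y - 3) + 5*log(y - 1) - 2*atan(y/2) + ∫(-3*exp(3*y)/2) dy.
Step 7. Evaluate the standard form: now -exp(3*y)/2 + 4*log(y) + 5*log(y - 3) + 5*log(y - 1) - 2*atan(y/2).
Answer: -exp(3*y)/2 + 4*log(y) + 5*log(y - 3) + 5*log(y - 1) - 2*atan(y/2).


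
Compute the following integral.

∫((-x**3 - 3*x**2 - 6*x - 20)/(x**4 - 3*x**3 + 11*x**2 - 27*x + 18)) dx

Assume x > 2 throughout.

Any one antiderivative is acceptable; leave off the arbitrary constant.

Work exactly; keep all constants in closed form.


Answer: -4*log(x - 2) + 3*log(x - 1) - atan(x/3)/3.


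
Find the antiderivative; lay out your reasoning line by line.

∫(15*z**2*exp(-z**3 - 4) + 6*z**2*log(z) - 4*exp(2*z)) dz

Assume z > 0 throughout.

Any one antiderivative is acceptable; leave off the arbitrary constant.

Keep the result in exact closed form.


Step 1. Rewrite: now ∫(15*z**2*exp(-z**3 - 4)) dz + ∫(6*z**2*log(z)) dz + ∫(-4*exp(2*z)) dz.
Step 2. Evaluate the standard form: now -2*exp(2*z) + ∫(15*z**2*exp(-z**3 - 4)) dz + ∫(6*z**2*log(z)) dz.
Step 3. Integrate ∫(6*z**2*log(z)) dz by parts with u = log(z), dv = (6*z**2) dz, so v = 2*z**3 [assuming z > 0]: now 2*z**3*log(z) - 2*exp(2*z) + ∫(-2*z**2) dz + ∫(15*z**2*exp(-z**3 - 4)) dz.
Step 4. Evaluate the standard form: now 2*z**3*log(z) - 2*z**3/3 - 2*exp(2*z) + ∫(15*z**2*exp(-z**3 - 4)) dz.
Step 5. Substitute u = z**3 + 4, turning ∫(15*z**2*exp(-z**3 - 4)) dz into ∫(5*exp(-u)) du: now 2*z**3*log(z) - 2*z**3/3 - 2*exp(2*z) + ∫(5*exp(-u)) du.
Step 6. Evaluate the standard form: now 2*z**3*log(z) - 2*z**3/3 - 2*exp(2*z) - 5*exp(-u).
Step 7. Substitute back u = z**3 + 4: now 2*z**3*log(z) - 2*z**3/3 - 2*exp(2*z) - 5*exp(-z**3 - 4).
Answer: 2*z**3*log(z) - 2*z**3/3 - 2*exp(2*z) - 5*exp(-z**3 - 4).


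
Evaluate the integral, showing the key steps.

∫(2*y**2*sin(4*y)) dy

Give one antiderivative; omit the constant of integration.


Step 1. Integrate ∫(2*y**2*sin(4*y)) dy by parts with u = y**2, dv = (2*sin(4*y)) dy, so v = -cos(4*y)/2: now -y**2*cos(4*y)/2 + ∫(y*cos(4*y)) dy.
Step 2. Integrate ∫(y*cos(4*y)) dy by parts with u = y, dv = (cos(4*y)) dy, so v = sin(4*y)/4: now -y**2*cos(4*y)/2 + y*sin(4*y)/4 + ∫(-sin(4*y)/4) dy.
Step 3. Evaluate the standard form: now -y**2*cos(4*y)/2 + y*sin(4*y)/4 + cos(4*y)/16.
Answer: -y**2*cos(4*y)/2 + y*sin(4*y)/4 + cos(4*y)/16.


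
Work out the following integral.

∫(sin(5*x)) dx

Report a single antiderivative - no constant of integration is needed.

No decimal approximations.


Answer: -cos(5*x)/5.


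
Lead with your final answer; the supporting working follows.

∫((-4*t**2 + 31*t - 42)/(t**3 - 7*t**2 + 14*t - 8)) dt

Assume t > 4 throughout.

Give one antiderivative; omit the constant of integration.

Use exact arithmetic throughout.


The answer is 3*log(t - 4) - 2*log(t - 2) - 5*log(t - 1).
Step 1. Decompose ∫((-4*t**2 + 31*t - 42)/(t**3 - 7*t**2 + 14*t - 8)) dt by partial fractions, (-4*t**2 + 31*t - 42)/(t**3 - 7*t**2 + 14*t - 8) = -5/(t - 1) - 2/(t - 2) + 3/(t - 4): now ∫(3/(t - 4)) dt + ∫(-2/(t - 2)) dt + ∫(-5/(t - 1)) dt.
Step 2. Evaluate the standard form [assuming t > 4]: now 3*log(t - 4) + ∫(-2/(t - 2)) dt + ∫(-5/(t - 1)) dt.
Step 3. Evaluate the standard form [assuming t > 1]: now 3*log(t - 4) - 5*log(t - 1) + ∫(-2/(t - 2)) dt.
Step 4. Evaluate the standard form [assuming t > 2]: now 3*log(t - 4) - 2*log(t - 2) - 5*log(t - 1).
Answer: 3*log(t - 4) - 2*log(t - 2) - 5*log(t - 1).


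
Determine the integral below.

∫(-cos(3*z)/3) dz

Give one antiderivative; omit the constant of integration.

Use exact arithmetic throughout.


Answer: -sin(3*z)/9.


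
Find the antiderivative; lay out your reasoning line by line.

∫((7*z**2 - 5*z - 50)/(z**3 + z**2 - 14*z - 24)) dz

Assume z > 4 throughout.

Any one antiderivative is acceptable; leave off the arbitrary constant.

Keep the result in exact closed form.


Step 1. Decompose ∫((7*z**2 - 5*z - 50)/(z**3 + z**2 - 14*z - 24)) dz by partial fractions, (7*z**2 - 5*z - 50)/(z**3 + z**2 - 14*z - 24) = 4/(z + 3) + 2/(z + 2) + 1/(z - 4): now ∫(1/(z - 4)) dz + ∫(2/(z + 2)) dz + ∫(4/(z + 3)) dz.
Step 2. Evaluate the standard form [assuming z > -3]: now 4*log(z + 3) + ∫(1/(z - 4)) dz + ∫(2/(z + 2)) dz.
Step 3. Evaluate the standard form [assuming z > -2]: now 2*log(z + 2) + 4*log(z + 3) + ∫(1/(z - 4)) dz.
Step 4. Evaluate the standard form [assuming z > 4]: now log(z - 4) + 2*log(z + 2) + 4*log(z + 3).
Answer: log(z - 4) + 2*log(z + 2) + 4*log(z + 3).


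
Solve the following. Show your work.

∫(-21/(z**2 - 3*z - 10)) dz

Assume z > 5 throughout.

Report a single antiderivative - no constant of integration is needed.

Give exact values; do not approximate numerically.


Step 1. Decompose ∫(-21/(z**2 - 3*z - 10)) dz by partial fractions, -21/(z**2 - 3*z - 10) = 3/(z + 2) - 3/(z - 5): now ∫(-3/(z - 5)) dz + ∫(3/(z + 2)) dz.
Step 2. Evaluate the standard form [assuming z > 5]: now -3*log(z - 5) + ∫(3/(z + 2)) dz.
Step 3. Evaluate the standard form [assuming z > -2]: now -3*log(z - 5) + 3*log(z + 2).
Answer: -3*log(z - 5) + 3*log(z + 2).


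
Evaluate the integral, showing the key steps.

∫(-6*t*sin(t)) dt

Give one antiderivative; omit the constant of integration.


Step 1. Integrate ∫(-6*t*sin(t)) dt by parts with u = t, dv = (-6*sin(t)) dt, so v = 6*cos(t): now 6*t*cos(t) + ∫(-6*cos(t)) dt.
Step 2. Evaluate the standard form: now 6*t*cos(t) - 6*sin(t).
Answer: 6*t*cos(t) - 6*sin(t).


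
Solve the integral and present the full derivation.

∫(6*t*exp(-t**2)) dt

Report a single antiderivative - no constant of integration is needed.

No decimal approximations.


Step 1. Substitute u = t**2, turning ∫(6*t*exp(-t**2)) dt into ∫(3*exp(-u)) du: now ∫(3*exp(-u)) du.
Step 2. Evaluate the standard form: now -3*exp(-u).
Step 3. Substitute back u = t**2: now -3*exp(-t**2).
Answer: -3*exp(-t**2).


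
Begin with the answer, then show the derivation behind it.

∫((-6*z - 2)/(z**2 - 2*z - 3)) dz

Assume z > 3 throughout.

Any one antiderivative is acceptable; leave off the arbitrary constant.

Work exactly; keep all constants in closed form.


The answer is -5*log(z - 3) - log(z + 1).
Step 1. Decompose ∫((-6*z - 2)/(z**2 - 2*z - 3)) dz by partial fractions, (-6*z - 2)/(z**2 - 2*z - 3) = -1/(z + 1) - 5/(z - 3): now ∫(-5/(z - 3)) dz + ∫(-1/(z + 1)) dz.
Step 2. Evaluate the standard form [assuming z > -1]: now -log(z + 1) + ∫(-5/(z - 3)) dz.
Step 3. Evaluate the standard form [assuming z > 3]: now -5*log(z - 3) - log(z + 1).
Answer: -5*log(z - 3) - log(z + 1).


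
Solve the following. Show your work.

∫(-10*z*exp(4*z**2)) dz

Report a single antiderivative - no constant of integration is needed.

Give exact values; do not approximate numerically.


Step 1. Substitute u = z**2, turning ∫(-10*z*exp(4*z**2)) dz into ∫(-5*exp(4*u)) du: now ∫(-5*exp(4*u)) du.
Step 2. Evaluate the standard form: now -5*exp(4*u)/4.
Step 3. Substitute back u = z**2: now -5*exp(4*z**2)/4.
Answer: -5*exp(4*z**2)/4.


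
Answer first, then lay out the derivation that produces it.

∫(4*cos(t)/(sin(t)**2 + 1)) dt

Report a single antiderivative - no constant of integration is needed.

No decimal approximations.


The answer is 4*atan(sin(t)).
Step 1. Substitute u = sin(t), turning ∫(4*cos(t)/(sin(t)**2 + 1)) dt into ∫(4/(u**2 + 1)) du: now ∫(4/(u**2 + 1)) du.
Step 2. Evaluate the standard form: now 4*atan(u).
Step 3. Substitute back u = sin(t): now 4*atan(sin(t)).
Answer: 4*atan(sin(t)).


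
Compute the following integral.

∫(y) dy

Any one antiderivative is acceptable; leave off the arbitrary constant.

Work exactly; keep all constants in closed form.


Answer: y**2/2.


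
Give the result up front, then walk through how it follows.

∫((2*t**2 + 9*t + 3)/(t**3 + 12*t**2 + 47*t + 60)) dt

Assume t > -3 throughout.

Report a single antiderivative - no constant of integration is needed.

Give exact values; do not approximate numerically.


The answer is -3*log(t + 3) + log(t + 4) + 4*log(t + 5).
Step 1. Decompose ∫((2*t**2 + 9*t + 3)/(t**3 + 12*t**2 + 47*t + 60)) dt by partial fractions, (2*t**2 + 9*t + 3)/(t**3 + 12*t**2 + 47*t + 60) = 4/(t + 5) + 1/(t + 4) - 3/(t + 3): now ∫(-3/(t + 3)) dt + ∫(1/(t + 4)) dt + ∫(4/(t + 5)) dt.
Step 2. Evaluate the standard form [assuming t > -4]: now log(t + 4) + ∫(-3/(t + 3)) dt + ∫(4/(t + 5)) dt.
Step 3. Evaluate the standard form [assuming t > -5]: now log(t + 4) + 4*log(t + 5) + ∫(-3/(t + 3)) dt.
Step 4. Evaluate the standard form [assuming t > -3]: now -3*log(t + 3) + log(t + 4) + 4*log(t + 5).
Answer: -3*log(t + 3) + log(t + 4) + 4*log(t + 5).


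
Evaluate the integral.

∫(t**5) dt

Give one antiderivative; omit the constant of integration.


Answer: t**6/6.


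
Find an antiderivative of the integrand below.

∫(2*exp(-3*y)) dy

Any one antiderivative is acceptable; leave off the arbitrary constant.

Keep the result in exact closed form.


Answer: -2*exp(-3*y)/3.


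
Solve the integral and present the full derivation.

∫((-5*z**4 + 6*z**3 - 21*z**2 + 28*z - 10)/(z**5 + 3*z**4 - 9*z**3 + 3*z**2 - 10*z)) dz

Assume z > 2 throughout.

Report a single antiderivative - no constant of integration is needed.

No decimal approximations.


Step 1. Decompose ∫((-5*z**4 + 6*z**3 - 21*z**2 + 28*z - 10)/(z**5 + 3*z**4 - 9*z**3 + 3*z**2 - 10*z)) dz by partial fractions, (-5*z**4 + 6*z**3 - 21*z**2 + 28*z - 10)/(z**5 + 3*z**4 - 9*z**3 + 3*z**2 - 10*z) = -2/(z**2 + 1) - 5/(z + 5) - 1/(z - 2) + 1/z: now ∫(1/z) dz + ∫(-1/(z - 2)) dz + ∫(-5/(z + 5)) dz + ∫(-2/(z**2 + 1)) dz.
Step 2. Evaluate the standard form [assuming z > 2]: now -log(z - 2) + ∫(1/z) dz + ∫(-5/(z + 5)) dz + ∫(-2/(z**2 + 1)) dz.
Step 3. Evaluate the standard form [assuming z > 0]: now log(z) - log(z - 2) + ∫(-5/(z + 5)) dz + ∫(-2/(z**2 + 1)) dz.
Step 4. Evaluate the standard form [assuming z > -5]: now log(z) - log(z - 2) - 5*log(z + 5) + ∫(-2/(z**2 + 1)) dz.
Step 5. Evaluate the standard form: now log(z) - log(z - 2) - 5*log(z + 5) - 2*atan(z).
Answer: log(z) - log(z - 2) - 5*log(z + 5) - 2*atan(z).


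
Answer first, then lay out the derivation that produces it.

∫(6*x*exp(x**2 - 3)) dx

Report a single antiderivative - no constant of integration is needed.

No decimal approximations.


The answer is 3*exp(x**2 - 3).
Step 1. Substitute u = x**2 - 3, turning ∫(6*x*exp(x**2 - 3)) dx into ∫(3*exp(u)) du: now ∫(3*exp(u)) du.
Step 2. Evaluate the standard form: now 3*exp(u).
Step 3. Substitute back u = x**2 - 3: now 3*exp(x**2 - 3).
Answer: 3*exp(x**2 - 3).


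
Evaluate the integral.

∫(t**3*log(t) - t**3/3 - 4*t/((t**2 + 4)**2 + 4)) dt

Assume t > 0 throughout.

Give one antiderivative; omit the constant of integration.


Answer: t**4*log(t)/4 - 7*t**4/48 - atan(t**2/2 + 2).


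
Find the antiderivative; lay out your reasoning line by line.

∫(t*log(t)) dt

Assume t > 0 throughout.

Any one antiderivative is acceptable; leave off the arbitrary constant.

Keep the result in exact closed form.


Step 1. Integrate ∫(t*log(t)) dt by parts with u = log(t), dv = (t) dt, so v = t**2/2 [assuming t > 0]: now t**2*log(t)/2 + ∫(-t/2) dt.
Step 2. Evaluate the standard form: now t**2*log(t)/2 - t**2/4.
Answer: t**2*log(t)/2 - t**2/4.


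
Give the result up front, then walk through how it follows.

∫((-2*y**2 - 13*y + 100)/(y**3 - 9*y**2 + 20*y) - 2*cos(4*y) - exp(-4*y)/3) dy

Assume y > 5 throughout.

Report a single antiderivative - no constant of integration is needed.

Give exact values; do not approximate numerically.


The answer is 5*log(y) - 3*log(y - 5) - 4*log(y - 4) - sin(4*y)/2 + exp(-4*y)/12.
Step 1. Rewrite: now ∫((-2*y**2 - 13*y + 100)/(y**3 - 9*y**2 + 20*y)) dy + ∫(-exp(-4*y)/3) dy + ∫(-2*cos(4*y)) dy.
Step 2. Evaluate the standard form: now ∫((-2*y**2 - 13*y + 100)/(y**3 - 9*y**2 + 20*y)) dy + ∫(-2*cos(4*y)) dy + exp(-4*y)/12.
Step 3. Evaluate the standard form: now -sin(4*y)/2 + ∫((-2*y**2 - 13*y + 100)/(y**3 - 9*y**2 + 20*y)) dy + exp(-4*y)/12.
Step 4. Decompose ∫((-2*y**2 - 13*y + 100)/(y**3 - 9*y**2 + 20*y)) dy by partial fractions, (-2*y**2 - 13*y + 100)/(y**3 - 9*y**2 + 20*y) = -4/(y - 4) - 3/(y - 5) + 5/y: now -sin(4*y)/2 + ∫(5/y) dy + ∫(-3/(y - 5)) dy + ∫(-4/(y - 4)) dy + exp(-4*y)/12.
Step 5. Evaluate the standard form [assuming y > 5]: now -3*log(y - 5) - sin(4*y)/2 + ∫(5/y) dy + ∫(-4/(y - 4)) dy + exp(-4*y)/12.
Step 6. Evaluate the standard form [assuming y > 4]: now -3*log(y - 5) - 4*log(y - 4) - sin(4*y)/2 + ∫(5/y) dy + exp(-4*y)/12.
Step 7. Evaluate the standard form [assuming y > 0]: now 5*log(y) - 3*log(y - 5) - 4*log(y - 4) - sin(4*y)/2 + exp(-4*y)/12.
Answer: 5*log(y) - 3*log(y - 5) - 4*log(y - 4) - sin(4*y)/2 + exp(-4*y)/12.


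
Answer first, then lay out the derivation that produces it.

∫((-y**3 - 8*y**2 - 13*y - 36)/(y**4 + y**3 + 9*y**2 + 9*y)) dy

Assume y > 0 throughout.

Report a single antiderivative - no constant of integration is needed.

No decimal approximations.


The answer is -4*log(y) + 3*log(y + 1) - 4*atan(y/3)/3.
Step 1. Decompose ∫((-y**3 - 8*y**2 - 13*y - 36)/(y**4 + y**3 + 9*y**2 + 9*y)) dy by partial fractions, (-y**3 - 8*y**2 - 13*y - 36)/(y**4 + y**3 + 9*y**2 + 9*y) = -4/(y**2 + 9) + 3/(y + 1) - 4/y: now ∫(-4/y) dy + ∫(3/(y + 1)) dy + ∫(-4/(y**2 + 9)) dy.
Step 2. Evaluate the standard form [assuming y > -1]: now 3*log(y + 1) + ∫(-4/y) dy + ∫(-4/(y**2 + 9)) dy.
Step 3. Evaluate the standard form [assuming y > 0]: now -4*log(y) + 3*log(y + 1) + ∫(-4/(y**2 + 9)) dy.
Step 4. Evaluate the standard form: now -4*log(y) + 3*log(y + 1) - 4*atan(y/3)/3.
Answer: -4*log(y) + 3*log(y + 1) - 4*atan(y/3)/3.


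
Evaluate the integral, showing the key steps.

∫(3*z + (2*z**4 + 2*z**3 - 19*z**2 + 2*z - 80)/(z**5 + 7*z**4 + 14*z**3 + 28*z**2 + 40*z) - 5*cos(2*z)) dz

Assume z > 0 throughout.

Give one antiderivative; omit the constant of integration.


Step 1. Rewrite: now ∫(3*z) dz + ∫((2*z**4 + 2*z**3 - 19*z**2 + 2*z - 80)/(z**5 + 7*z**4 + 14*z**3 + 28*z**2 + 40*z)) dz + ∫(-5*cos(2*z)) dz.
Step 2. Evaluate the standard form: now 3*z**2/2 + ∫((2*z**4 + 2*z**3 - 19*z**2 + 2*z - 80)/(z**5 + 7*z**4 + 14*z**3 + 28*z**2 + 40*z)) dz + ∫(-5*cos(2*z)) dz.
Step 3. Evaluate the standard form: now 3*z**2/2 - 5*sin(2*z)/2 + ∫((2*z**4 + 2*z**3 - 19*z**2 + 2*z - 80)/(z**5 + 7*z**4 + 14*z**3 + 28*z**2 + 40*z)) dz.
Step 4. Decompose ∫((2*z**4 + 2*z**3 - 19*z**2 + 2*z - 80)/(z**5 + 7*z**4 + 14*z**3 + 28*z**2 + 40*z)) dz by partial fractions, (2*z**4 + 2*z**3 - 19*z**2 + 2*z - 80)/(z**5 + 7*z**4 + 14*z**3 + 28*z**2 + 40*z) = -1/(z**2 + 4) + 1/(z + 5) + 3/(z + 2) - 2/z: now 3*z**2/2 - 5*sin(2*z)/2 + ∫(-2/z) dz + ∫(3/(z + 2)) dz + ∫(1/(z + 5)) dz + ∫(-1/(z**2 + 4)) dz.
Step 5. Evaluate the standard form [assuming z > -2]: now 3*z**2/2 + 3*log(z + 2) - 5*sin(2*z)/2 + ∫(-2/z) dz + ∫(1/(z + 5)) dz + ∫(-1/(z**2 + 4)) dz.
Step 6. Evaluate the standard form [assuming z > -5]: now 3*z**2/2 + 3*log(z + 2) + log(z + 5) - 5*sin(2*z)/2 + ∫(-2/z) dz + ∫(-1/(z**2 + 4)) dz.
Step 7. Evaluate the standard form [assuming z > 0]: now 3*z**2/2 - 2*log(z) + 3*log(z + 2) + log(z + 5) - 5*sin(2*z)/2 + ∫(-1/(z**2 + 4)) dz.
Step 8. Evaluate the standard form: now 3*z**2/2 - 2*log(z) + 3*log(z + 2) + log(z + 5) - 5*sin(2*z)/2 - atan(z/2)/2.
Answer: 3*z**2/2 - 2*log(z) + 3*log(z + 2) + log(z + 5) - 5*sin(2*z)/2 - atan(z/2)/2.


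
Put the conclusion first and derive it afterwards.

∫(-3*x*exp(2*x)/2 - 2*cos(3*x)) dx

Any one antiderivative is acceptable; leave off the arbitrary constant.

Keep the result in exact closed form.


The answer is -3*x*exp(2*x)/4 + 3*exp(2*x)/8 - 2*sin(3*x)/3.
Step 1. Rewrite: now ∫(-3*x*exp(2*x)/2) dx + ∫(-2*cos(3*x)) dx.
Step 2. Integrate ∫(-3*x*exp(2*x)/2) dx by parts with u = x, dv = (-3*exp(2*x)/2) dx, so v = -3*exp(2*x)/4: now -3*x*exp(2*x)/4 + ∫(3*exp(2*x)/4) dx + ∫(-2*cos(3*x)) dx.
Step 3. Evaluate the standard form: now -3*x*exp(2*x)/4 + 3*exp(2*x)/8 + ∫(-2*cos(3*x)) dx.
Step 4. Evaluate the standard form: now -3*x*exp(2*x)/4 + 3*exp(2*x)/8 - 2*sin(3*x)/3.
Answer: -3*x*exp(2*x)/4 + 3*exp(2*x)/8 - 2*sin(3*x)/3.


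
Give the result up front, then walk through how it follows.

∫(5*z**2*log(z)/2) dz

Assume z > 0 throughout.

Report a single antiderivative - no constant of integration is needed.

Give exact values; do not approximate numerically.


The answer is 5*z**3*log(z)/6 - 5*z**3/18.
Step 1. Integrate ∫(5*z**2*log(z)/2) dz by parts with u = log(z), dv = (5*z**2/2) dz, so v = 5*z**3/6 [assuming z > 0]: now 5*z**3*log(z)/6 + ∫(-5*z**2/6) dz.
Step 2. Evaluate the standard form: now 5*z**3*log(z)/6 - 5*z**3/18.
Answer: 5*z**3*log(z)/6 - 5*z**3/18.


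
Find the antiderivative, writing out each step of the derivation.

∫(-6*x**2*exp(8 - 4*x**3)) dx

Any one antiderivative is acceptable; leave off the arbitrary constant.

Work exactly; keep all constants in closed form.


Step 1. Substitute u = x**3 - 2, turning ∫(-6*x**2*exp(8 - 4*x**3)) dx into ∫(-2*exp(-4*u)) du: now ∫(-2*exp(-4*u)) du.
Step 2. Evaluate the standard form: now exp(-4*u)/2.
Step 3. Substitute back u = x**3 - 2: now exp(8 - 4*x**3)/2.
Answer: exp(8 - 4*x**3)/2.


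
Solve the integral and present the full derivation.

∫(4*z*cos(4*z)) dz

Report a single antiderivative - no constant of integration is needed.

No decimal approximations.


Step 1. Integrate ∫(4*z*cos(4*z)) dz by parts with u = z, dv = (4*cos(4*z)) dz, so v = sin(4*z): now z*sin(4*z) + ∫(-sin(4*z)) dz.
Step 2. Evaluate the standard form: now z*sin(4*z) + cos(4*z)/4.
Answer: z*sin(4*z) + cos(4*z)/4.


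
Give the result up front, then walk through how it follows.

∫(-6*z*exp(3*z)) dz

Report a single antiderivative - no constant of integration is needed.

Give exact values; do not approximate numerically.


The answer is -2*z*exp(3*z) + 2*exp(3*z)/3.
Step 1. Integrate ∫(-6*z*exp(3*z)) dz by parts with u = z, dv = (-6*exp(3*z)) dz, so v = -2*exp(3*z): now -2*z*exp(3*z) + ∫(2*exp(3*z)) dz.
Step 2. Evaluate the standard form: now -2*z*exp(3*z) + 2*exp(3*z)/3.
Answer: -2*z*exp(3*z) + 2*exp(3*z)/3.


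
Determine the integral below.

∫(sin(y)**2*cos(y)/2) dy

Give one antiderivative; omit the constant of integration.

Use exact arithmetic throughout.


Answer: sin(y)**3/6.


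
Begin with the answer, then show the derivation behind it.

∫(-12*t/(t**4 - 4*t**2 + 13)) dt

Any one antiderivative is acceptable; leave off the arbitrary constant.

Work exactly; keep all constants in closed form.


The answer is -2*atan(t**2/3 - 2/3).
Step 1. Substitute u = t**2 - 2, turning ∫(-12*t/(t**4 - 4*t**2 + 13)) dt into ∫(-6/(u**2 + 9)) du: now ∫(-6/(u**2 + 9)) du.
Step 2. Evaluate the standard form: now -2*atan(u/3).
Step 3. Substitute back u = t**2 - 2: now -2*atan(t**2/3 - 2/3).
Answer: -2*atan(t**2/3 - 2/3).


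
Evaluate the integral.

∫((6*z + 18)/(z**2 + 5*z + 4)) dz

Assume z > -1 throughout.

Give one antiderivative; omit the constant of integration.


Answer: 4*log(z + 1) + 2*log(z + 4).


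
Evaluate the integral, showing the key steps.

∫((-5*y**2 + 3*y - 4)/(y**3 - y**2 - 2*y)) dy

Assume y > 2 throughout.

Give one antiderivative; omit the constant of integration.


Step 1. Decompose ∫((-5*y**2 + 3*y - 4)/(y**3 - y**2 - 2*y)) dy by partial fractions, (-5*y**2 + 3*y - 4)/(y**3 - y**2 - 2*y) = -4/(y + 1) - 3/(y - 2) + 2/y: now ∫(2/y) dy + ∫(-3/(y - 2)) dy + ∫(-4/(y + 1)) dy.
Step 2. Evaluate the standard form [assuming y > 0]: now 2*log(y) + ∫(-3/(y - 2)) dy + ∫(-4/(y + 1)) dy.
Step 3. Evaluate the standard form [assuming y > 2]: now 2*log(y) - 3*log(y - 2) + ∫(-4/(y + 1)) dy.
Step 4. Evaluate the standard form [assuming y > -1]: now 2*log(y) - 3*log(y - 2) - 4*log(y + 1).
Answer: 2*log(y) - 3*log(y - 2) - 4*log(y + 1).


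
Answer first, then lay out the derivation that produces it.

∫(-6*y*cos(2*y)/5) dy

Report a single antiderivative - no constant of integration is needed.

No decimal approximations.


The answer is -3*y*sin(2*y)/5 - 3*cos(2*y)/10.
Step 1. Integrate ∫(-6*y*cos(2*y)/5) dy by parts with u = y, dv = (-6*cos(2*y)/5) dy, so v = -3*sin(2*y)/5: now -3*y*sin(2*y)/5 + ∫(3*sin(2*y)/5) dy.
Step 2. Evaluate the standard form: now -3*y*sin(2*y)/5 - 3*cos(2*y)/10.
Answer: -3*y*sin(2*y)/5 - 3*cos(2*y)/10.


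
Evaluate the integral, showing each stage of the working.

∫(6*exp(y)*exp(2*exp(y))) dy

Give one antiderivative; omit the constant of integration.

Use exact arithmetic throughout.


Step 1. Substitute u = exp(y), turning ∫(6*exp(y)*exp(2*exp(y))) dy into ∫(6*exp(2*u)) du: now ∫(6*exp(2*u)) du.
Step 2. Evaluate the standard form: now 3*exp(2*u).
Step 3. Substitute back u = exp(y): now 3*exp(2*exp(y)).
Answer: 3*exp(2*exp(y)).


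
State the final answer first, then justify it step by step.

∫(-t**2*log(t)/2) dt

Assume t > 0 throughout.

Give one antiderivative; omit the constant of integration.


The answer is -t**3*log(t)/6 + t**3/18.
Step 1. Integrate ∫(-t**2*log(t)/2) dt by parts with u = log(t), dv = (-t**2/2) dt, so v = -t**3/6 [assuming t > 0]: now -t**3*log(t)/6 + ∫(t**2/6) dt.
Step 2. Evaluate the standard form: now -t**3*log(t)/6 + t**3/18.
Answer: -t**3*log(t)/6 + t**3/18.


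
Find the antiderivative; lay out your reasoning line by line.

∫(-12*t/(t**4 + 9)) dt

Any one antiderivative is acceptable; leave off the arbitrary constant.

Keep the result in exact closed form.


Step 1. Substitute u = t**2, turning ∫(-12*t/(t**4 + 9)) dt into ∫(-6/(u**2 + 9)) du: now ∫(-6/(u**2 + 9)) du.
Step 2. Evaluate the standard form: now -2*atan(u/3).
Step 3. Substitute back u = t**2: now -2*atan(t**2/3).
Answer: -2*atan(t**2/3).


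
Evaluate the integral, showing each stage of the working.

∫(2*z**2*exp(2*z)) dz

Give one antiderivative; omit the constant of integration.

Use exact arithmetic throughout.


Step 1. Integrate ∫(2*z**2*exp(2*z)) dz by parts with u = z**2, dv = (2*exp(2*z)) dz, so v = exp(2*z): now z**2*exp(2*z) + ∫(-2*z*exp(2*z)) dz.
Step 2. Integrate ∫(-2*z*exp(2*z)) dz by parts with u = z, dv = (-2*exp(2*z)) dz, so v = -exp(2*z): now z**2*exp(2*z) - z*exp(2*z) + ∫(exp(2*z)) dz.
Step 3. Evaluate the standard form: now z**2*exp(2*z) - z*exp(2*z) + exp(2*z)/2.
Answer: z**2*exp(2*z) - z*exp(2*z) + exp(2*z)/2.


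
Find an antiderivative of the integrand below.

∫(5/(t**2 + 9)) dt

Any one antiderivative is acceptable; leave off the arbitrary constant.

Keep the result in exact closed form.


Answer: 5*atan(t/3)/3.


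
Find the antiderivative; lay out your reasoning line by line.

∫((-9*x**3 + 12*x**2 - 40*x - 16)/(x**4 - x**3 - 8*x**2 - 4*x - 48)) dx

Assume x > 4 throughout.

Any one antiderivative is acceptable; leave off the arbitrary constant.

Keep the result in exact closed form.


Step 1. Decompose ∫((-9*x**3 + 12*x**2 - 40*x - 16)/(x**4 - x**3 - 8*x**2 - 4*x - 48)) dx by partial fractions, (-9*x**3 + 12*x**2 - 40*x - 16)/(x**4 - x**3 - 8*x**2 - 4*x - 48) = 4/(x**2 + 4) - 5/(x + 3) - 4/(x - 4): now ∫(-4/(x - 4)) dx + ∫(-5/(x + 3)) dx + ∫(4/(x**2 + 4)) dx.
Step 2. Evaluate the standard form [assuming x > -3]: now -5*log(x + 3) + ∫(-4/(x - 4)) dx + ∫(4/(x**2 + 4)) dx.
Step 3. Evaluate the standard form [assuming x > 4]: now -4*log(x - 4) - 5*log(x + 3) + ∫(4/(x**2 + 4)) dx.
Step 4. Evaluate the standard form: now -4*log(x - 4) - 5*log(x + 3) + 2*atan(x/2).
Answer: -4*log(x - 4) - 5*log(x + 3) + 2*atan(x/2).


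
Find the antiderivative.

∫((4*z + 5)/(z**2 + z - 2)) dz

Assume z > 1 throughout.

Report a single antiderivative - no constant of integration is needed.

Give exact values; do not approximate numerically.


Answer: 3*log(z - 1) + log(z + 2).


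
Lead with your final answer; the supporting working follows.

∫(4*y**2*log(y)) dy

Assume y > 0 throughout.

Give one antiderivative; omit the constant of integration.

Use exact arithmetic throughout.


The answer is 4*y**3*log(y)/3 - 4*y**3/9.
Step 1. Integrate ∫(4*y**2*log(y)) dy by parts with u = log(y), dv = (4*y**2) dy, so v = 4*y**3/3 [assuming y > 0]: now 4*y**3*log(y)/3 + ∫(-4*y**2/3) dy.
Step 2. Evaluate the standard form: now 4*y**3*log(y)/3 - 4*y**3/9.
Answer: 4*y**3*log(y)/3 - 4*y**3/9.


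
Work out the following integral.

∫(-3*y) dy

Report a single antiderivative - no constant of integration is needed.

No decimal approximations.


Answer: -3*y**2/2.


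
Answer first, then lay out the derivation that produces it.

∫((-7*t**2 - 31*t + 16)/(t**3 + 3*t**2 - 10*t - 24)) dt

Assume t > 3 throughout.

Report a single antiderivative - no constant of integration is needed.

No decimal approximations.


The answer is -4*log(t - 3) - 5*log(t + 2) + 2*log(t + 4).
Step 1. Decompose ∫((-7*t**2 - 31*t + 16)/(t**3 + 3*t**2 - 10*t - 24)) dt by partial fractions, (-7*t**2 - 31*t + 16)/(t**3 + 3*t**2 - 10*t - 24) = 2/(t + 4) - 5/(t + 2) - 4/(t - 3): now ∫(-4/(t - 3)) dt + ∫(-5/(t + 2)) dt + ∫(2/(t + 4)) dt.
Step 2. Evaluate the standard form [assuming t > 3]: now -4*log(t - 3) + ∫(-5/(t + 2)) dt + ∫(2/(t + 4)) dt.
Step 3. Evaluate the standard form [assuming t > -2]: now -4*log(t - 3) - 5*log(t + 2) + ∫(2/(t + 4)) dt.
Step 4. Evaluate the standard form [assuming t > -4]: now -4*log(t - 3) - 5*log(t + 2) + 2*log(t + 4).
Answer: -4*log(t - 3) - 5*log(t + 2) + 2*log(t + 4).


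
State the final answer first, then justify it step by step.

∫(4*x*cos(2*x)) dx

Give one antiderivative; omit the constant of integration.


The answer is 2*x*sin(2*x) + cos(2*x).
Step 1. Integrate ∫(4*x*cos(2*x)) dx by parts with u = x, dv = (4*cos(2*x)) dx, so v = 2*sin(2*x): now 2*x*sin(2*x) + ∫(-2*sin(2*x)) dx.
Step 2. Evaluate the standard form: now 2*x*sin(2*x) + cos(2*x).
Answer: 2*x*sin(2*x) + cos(2*x).


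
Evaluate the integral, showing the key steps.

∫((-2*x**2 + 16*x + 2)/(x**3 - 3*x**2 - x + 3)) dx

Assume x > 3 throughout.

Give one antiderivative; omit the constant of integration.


Step 1. Decompose ∫((-2*x**2 + 16*x + 2)/(x**3 - 3*x**2 - x + 3)) dx by partial fractions, (-2*x**2 + 16*x + 2)/(x**3 - 3*x**2 - x + 3) = -2/(x + 1) - 4/(x - 1) + 4/(x - 3): now ∫(4/(x - 3)) dx + ∫(-4/(x - 1)) dx + ∫(-2/(x + 1)) dx.
Step 2. Evaluate the standard form [assuming x > 1]: now -4*log(x - 1) + ∫(4/(x - 3)) dx + ∫(-2/(x + 1)) dx.
Step 3. Evaluate the standard form [assuming x > -1]: now -4*log(x - 1) - 2*log(x + 1) + ∫(4/(x - 3)) dx.
Step 4. Evaluate the standard form [assuming x > 3]: now 4*log(x - 3) - 4*log(x - 1) - 2*log(x + 1).
Answer: 4*log(x - 3) - 4*log(x - 1) - 2*log(x + 1).


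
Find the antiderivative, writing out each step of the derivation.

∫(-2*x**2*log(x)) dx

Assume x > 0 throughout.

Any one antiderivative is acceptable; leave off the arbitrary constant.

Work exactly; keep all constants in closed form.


Step 1. Integrate ∫(-2*x**2*log(x)) dx by parts with u = log(x), dv = (-2*x**2) dx, so v = -2*x**3/3 [assuming x > 0]: now -2*x**3*log(x)/3 + ∫(2*x**2/3) dx.
Step 2. Evaluate the standard form: now -2*x**3*log(x)/3 + 2*x**3/9.
Answer: -2*x**3*log(x)/3 + 2*x**3/9.


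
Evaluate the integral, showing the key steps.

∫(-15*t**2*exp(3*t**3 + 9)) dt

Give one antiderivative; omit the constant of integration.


Step 1. Substitute u = t**3 + 3, turning ∫(-15*t**2*exp(3*t**3 + 9)) dt into ∫(-5*exp(3*u)) du: now ∫(-5*exp(3*u)) du.
Step 2. Evaluate the standard form: now -5*exp(3*u)/3.
Step 3. Substitute back u = t**3 + 3: now -5*exp(3*t**3 + 9)/3.
Answer: -5*exp(3*t**3 + 9)/3.


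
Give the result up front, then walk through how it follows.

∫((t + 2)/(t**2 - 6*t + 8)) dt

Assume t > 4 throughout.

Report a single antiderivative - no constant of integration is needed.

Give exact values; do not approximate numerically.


The answer is 3*log(t - 4) - 2*log(t - 2).
Step 1. Decompose ∫((t + 2)/(t**2 - 6*t + 8)) dt by partial fractions, (t + 2)/(t**2 - 6*t + 8) = -2/(t - 2) + 3/(t - 4): now ∫(3/(t - 4)) dt + ∫(-2/(t - 2)) dt.
Step 2. Evaluate the standard form [assuming t > 2]: now -2*log(t - 2) + ∫(3/(t - 4)) dt.
Step 3. Evaluate the standard form [assuming t > 4]: now 3*log(t - 4) - 2*log(t - 2).
Answer: 3*log(t - 4) - 2*log(t - 2).


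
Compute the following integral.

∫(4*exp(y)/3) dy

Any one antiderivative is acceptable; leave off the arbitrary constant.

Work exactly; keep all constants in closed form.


Answer: 4*exp(y)/3.


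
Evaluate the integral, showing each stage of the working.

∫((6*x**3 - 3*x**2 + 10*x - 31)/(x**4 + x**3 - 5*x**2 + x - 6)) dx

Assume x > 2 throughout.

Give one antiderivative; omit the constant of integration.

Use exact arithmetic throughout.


Step 1. Decompose ∫((6*x**3 - 3*x**2 + 10*x - 31)/(x**4 + x**3 - 5*x**2 + x - 6)) dx by partial fractions, (6*x**3 - 3*x**2 + 10*x - 31)/(x**4 + x**3 - 5*x**2 + x - 6) = 4/(x**2 + 1) + 5/(x + 3) + 1/(x - 2): now ∫(1/(x - 2)) dx + ∫(5/(x + 3)) dx + ∫(4/(x**2 + 1)) dx.
Step 2. Evaluate the standard form [assuming x > 2]: now log(x - 2) + ∫(5/(x + 3)) dx + ∫(4/(x**2 + 1)) dx.
Step 3. Evaluate the standard form [assuming x > -3]: now log(x - 2) + 5*log(x + 3) + ∫(4/(x**2 + 1)) dx.
Step 4. Evaluate the standard form: now log(x - 2) + 5*log(x + 3) + 4*atan(x).
Answer: log(x - 2) + 5*log(x + 3) + 4*atan(x).


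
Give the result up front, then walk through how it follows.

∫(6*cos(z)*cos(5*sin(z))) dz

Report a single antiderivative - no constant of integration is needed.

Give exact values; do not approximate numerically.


The answer is 6*sin(5*sin(z))/5.
Step 1. Substitute u = sin(z), turning ∫(6*cos(z)*cos(5*sin(z))) dz into ∫(6*cos(5*u)) du: now ∫(6*cos(5*u)) du.
Step 2. Evaluate the standard form: now 6*sin(5*u)/5.
Step 3. Substitute back u = sin(z): now 6*sin(5*sin(z))/5.
Answer: 6*sin(5*sin(z))/5.


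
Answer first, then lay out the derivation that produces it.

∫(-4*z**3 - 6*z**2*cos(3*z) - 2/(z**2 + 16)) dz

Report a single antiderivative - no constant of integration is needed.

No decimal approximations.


The answer is -z**4 - 2*z**2*sin(3*z) - 4*z*cos(3*z)/3 + 4*sin(3*z)/9 - atan(z/4)/2.
Step 1. Rewrite: now ∫(-4*z**3) dz + ∫(-6*z**2*cos(3*z)) dz + ∫(-2/(z**2 + 16)) dz.
Step 2. Integrate ∫(-6*z**2*cos(3*z)) dz by parts with u = z**2, dv = (-6*cos(3*z)) dz, so v = -2*sin(3*z): now -2*z**2*sin(3*z) + ∫(-4*z**3) dz + ∫(4*z*sin(3*z)) dz + ∫(-2/(z**2 + 16)) dz.
Step 3. Integrate ∫(4*z*sin(3*z)) dz by parts with u = z, dv = (4*sin(3*z)) dz, so v = -4*cos(3*z)/3: now -2*z**2*sin(3*z) - 4*z*cos(3*z)/3 + ∫(-4*z**3) dz + ∫(-2/(z**2 + 16)) dz + ∫(4*cos(3*z)/3) dz.
Step 4. Evaluate the standard form: now -2*z**2*sin(3*z) - 4*z*cos(3*z)/3 + 4*sin(3*z)/9 + ∫(-4*z**3) dz + ∫(-2/(z**2 + 16)) dz.
Step 5. Evaluate the standard form: now -2*z**2*sin(3*z) - 4*z*cos(3*z)/3 + 4*sin(3*z)/9 - atan(z/4)/2 + ∫(-4*z**3) dz.
Step 6. Evaluate the standard form: now -z**4 - 2*z**2*sin(3*z) - 4*z*cos(3*z)/3 + 4*sin(3*z)/9 - atan(z/4)/2.
Answer: -z**4 - 2*z**2*sin(3*z) - 4*z*cos(3*z)/3 + 4*sin(3*z)/9 - atan(z/4)/2.
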